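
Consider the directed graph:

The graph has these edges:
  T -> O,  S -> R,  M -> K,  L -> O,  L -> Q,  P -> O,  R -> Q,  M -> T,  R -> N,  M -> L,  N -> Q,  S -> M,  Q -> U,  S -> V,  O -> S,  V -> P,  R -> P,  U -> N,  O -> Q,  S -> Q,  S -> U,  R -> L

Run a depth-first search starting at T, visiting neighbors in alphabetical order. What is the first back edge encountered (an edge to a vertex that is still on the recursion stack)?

N→Q

DFS from T (visiting neighbors in alphabetical order); mark gray on enter, black on exit:
T gray
  O gray
    Q gray
      U gray
        N gray
          N→Q: Q is gray → back edge
First back edge: N → Q.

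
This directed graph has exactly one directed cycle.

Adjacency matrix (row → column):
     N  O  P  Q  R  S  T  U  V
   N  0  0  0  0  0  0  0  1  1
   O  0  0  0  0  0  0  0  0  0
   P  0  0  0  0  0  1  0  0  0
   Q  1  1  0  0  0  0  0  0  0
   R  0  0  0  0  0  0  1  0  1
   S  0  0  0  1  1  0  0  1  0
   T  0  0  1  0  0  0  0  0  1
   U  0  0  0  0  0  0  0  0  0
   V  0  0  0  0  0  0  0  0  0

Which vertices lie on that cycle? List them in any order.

DFS with gray/black marking from S:
S gray
  U gray
  U black
  Q gray
    N gray
      N→U: U black — skip
      V gray
      V black
    N black
    O gray
    O black
  Q black
  R gray
    R→V: V black — skip
    T gray
      P gray
        P→S: S is gray → back edge
Back edge closes the cycle S → R → T → P → S; its vertices are {P, R, S, T}.

P, R, S, T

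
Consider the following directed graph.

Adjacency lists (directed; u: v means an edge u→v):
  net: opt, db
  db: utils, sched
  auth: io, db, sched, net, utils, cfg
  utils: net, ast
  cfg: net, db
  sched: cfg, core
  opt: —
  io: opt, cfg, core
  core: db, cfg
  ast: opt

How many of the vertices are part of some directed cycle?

6

A vertex is on a directed cycle iff it belongs to a strongly connected component of size ≥ 2 (or has a self-loop).
The vertices on cycles are {db, cfg, net, core, sched, utils} — 6 in total.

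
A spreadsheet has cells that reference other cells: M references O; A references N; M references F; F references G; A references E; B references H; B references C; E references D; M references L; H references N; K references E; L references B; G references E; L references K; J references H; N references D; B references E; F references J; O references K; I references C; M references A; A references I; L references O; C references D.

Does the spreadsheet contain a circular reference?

No

DFS with white/gray/black marking, starting from A:
A gray
  E gray
    D gray
    D black
  E black
  N gray
    N→D: D black — skip
  N black
  I gray
    C gray
      C→D: D black — skip
    C black
  I black
A black
G gray
  G→E: E black — skip
G black
M gray
  M→A: A black — skip
  L gray
    O gray
      K gray
        K→E: E black — skip
      K black
    O black
    B gray
      H gray
        H→N: N black — skip
      H black
      B→C: C black — skip
      B→E: E black — skip
    B black
    L→K: K black — skip
  L black
  M→O: O black — skip
  F gray
    F→G: G black — skip
    J gray
      J→H: H black — skip
    J black
  F black
M black
Every edge goes to a white or black vertex — no back edge, so the graph is acyclic.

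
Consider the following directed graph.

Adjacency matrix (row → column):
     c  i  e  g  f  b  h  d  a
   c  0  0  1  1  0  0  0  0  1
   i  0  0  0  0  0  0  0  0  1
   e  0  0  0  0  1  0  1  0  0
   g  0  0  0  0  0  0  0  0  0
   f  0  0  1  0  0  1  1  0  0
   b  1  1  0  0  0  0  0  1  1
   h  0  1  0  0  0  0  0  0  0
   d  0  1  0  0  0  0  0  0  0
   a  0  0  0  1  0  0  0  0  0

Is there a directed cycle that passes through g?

No

g lies on a cycle iff there is a path from g back to itself.
Exploring from g, it never reaches itself; equivalently, its strongly connected component is a singleton.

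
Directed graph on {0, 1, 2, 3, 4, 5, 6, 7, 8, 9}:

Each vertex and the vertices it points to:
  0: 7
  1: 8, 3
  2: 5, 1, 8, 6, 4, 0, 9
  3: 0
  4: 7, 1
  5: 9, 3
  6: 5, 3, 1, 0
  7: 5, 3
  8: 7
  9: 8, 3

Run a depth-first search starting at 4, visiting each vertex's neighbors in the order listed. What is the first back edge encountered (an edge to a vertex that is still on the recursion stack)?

8->7

DFS from 4 (visiting each vertex's neighbors in the order listed); mark gray on enter, black on exit:
4 gray
  7 gray
    5 gray
      9 gray
        8 gray
          8→7: 7 is gray → back edge
First back edge: 8 → 7.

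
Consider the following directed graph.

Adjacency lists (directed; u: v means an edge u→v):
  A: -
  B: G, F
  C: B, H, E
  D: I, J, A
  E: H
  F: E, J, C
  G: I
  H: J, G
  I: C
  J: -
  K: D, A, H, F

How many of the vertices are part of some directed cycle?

A vertex is on a directed cycle iff it belongs to a strongly connected component of size ≥ 2 (or has a self-loop).
The vertices on cycles are {B, C, E, F, G, H, I} — 7 in total.

7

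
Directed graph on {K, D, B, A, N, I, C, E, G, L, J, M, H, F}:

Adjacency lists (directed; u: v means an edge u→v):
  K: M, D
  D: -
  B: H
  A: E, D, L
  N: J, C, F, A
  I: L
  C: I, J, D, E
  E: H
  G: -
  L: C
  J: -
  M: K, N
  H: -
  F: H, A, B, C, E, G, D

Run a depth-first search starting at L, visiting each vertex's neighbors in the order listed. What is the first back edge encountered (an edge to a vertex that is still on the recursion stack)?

I→L

DFS from L (visiting each vertex's neighbors in the order listed); mark gray on enter, black on exit:
L gray
  C gray
    I gray
      I→L: L is gray → back edge
First back edge: I → L.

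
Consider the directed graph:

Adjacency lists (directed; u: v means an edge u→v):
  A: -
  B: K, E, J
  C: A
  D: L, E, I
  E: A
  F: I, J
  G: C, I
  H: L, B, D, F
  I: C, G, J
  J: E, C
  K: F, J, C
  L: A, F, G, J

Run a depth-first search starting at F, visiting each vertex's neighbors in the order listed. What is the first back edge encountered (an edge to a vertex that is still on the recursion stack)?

G->I

DFS from F (visiting each vertex's neighbors in the order listed); mark gray on enter, black on exit:
F gray
  I gray
    C gray
      A gray
      A black
    C black
    G gray
      G→C: C black — skip
      G→I: I is gray → back edge
First back edge: G → I.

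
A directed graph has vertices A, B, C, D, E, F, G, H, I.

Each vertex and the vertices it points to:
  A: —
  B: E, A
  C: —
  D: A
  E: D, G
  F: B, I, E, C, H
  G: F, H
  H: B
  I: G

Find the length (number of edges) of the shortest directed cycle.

3

For each vertex v, BFS finds the shortest path from v back to v.
The shortest such closed walk is G → F → E → G, length 3.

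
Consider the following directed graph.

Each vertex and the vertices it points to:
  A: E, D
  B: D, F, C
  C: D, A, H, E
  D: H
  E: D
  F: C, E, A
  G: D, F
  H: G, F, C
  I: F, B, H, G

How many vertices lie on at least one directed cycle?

7

A vertex is on a directed cycle iff it belongs to a strongly connected component of size ≥ 2 (or has a self-loop).
The vertices on cycles are {A, C, D, E, F, G, H} — 7 in total.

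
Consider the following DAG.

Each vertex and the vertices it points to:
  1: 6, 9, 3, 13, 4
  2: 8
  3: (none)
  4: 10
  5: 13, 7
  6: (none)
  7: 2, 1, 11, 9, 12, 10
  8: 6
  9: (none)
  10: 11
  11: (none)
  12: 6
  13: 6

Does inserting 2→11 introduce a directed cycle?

Adding 2→11 creates a cycle iff 11 can already reach 2.
Explore from 11: no path reaches 2. The graph stays acyclic.

No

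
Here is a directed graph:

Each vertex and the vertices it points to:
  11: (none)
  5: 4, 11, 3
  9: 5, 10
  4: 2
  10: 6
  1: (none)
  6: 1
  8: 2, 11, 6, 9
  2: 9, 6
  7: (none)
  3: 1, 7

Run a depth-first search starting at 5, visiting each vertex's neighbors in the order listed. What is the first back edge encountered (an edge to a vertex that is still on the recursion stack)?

DFS from 5 (visiting each vertex's neighbors in the order listed); mark gray on enter, black on exit:
5 gray
  4 gray
    2 gray
      9 gray
        9→5: 5 is gray → back edge
First back edge: 9 → 5.

9->5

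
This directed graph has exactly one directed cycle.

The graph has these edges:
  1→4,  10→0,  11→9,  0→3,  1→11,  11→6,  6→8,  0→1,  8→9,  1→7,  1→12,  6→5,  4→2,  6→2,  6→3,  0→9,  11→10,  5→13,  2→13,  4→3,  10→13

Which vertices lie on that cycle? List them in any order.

DFS with gray/black marking from 1:
1 gray
  11 gray
    9 gray
    9 black
    10 gray
      13 gray
      13 black
      0 gray
        3 gray
        3 black
        0→1: 1 is gray → back edge
Back edge closes the cycle 1 → 11 → 10 → 0 → 1; its vertices are {0, 1, 10, 11}.

0, 1, 10, 11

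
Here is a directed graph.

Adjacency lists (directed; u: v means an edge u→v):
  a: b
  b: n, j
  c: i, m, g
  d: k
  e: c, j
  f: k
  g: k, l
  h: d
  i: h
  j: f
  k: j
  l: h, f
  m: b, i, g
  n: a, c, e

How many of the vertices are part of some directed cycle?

9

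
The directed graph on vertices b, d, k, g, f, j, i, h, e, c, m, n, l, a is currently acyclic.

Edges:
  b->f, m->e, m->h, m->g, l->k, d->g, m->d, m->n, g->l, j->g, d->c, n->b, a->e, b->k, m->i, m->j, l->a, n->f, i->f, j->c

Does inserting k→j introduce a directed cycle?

Yes

Adding k→j creates a cycle iff j can already reach k.
Path from j: j → g → l → k.
So j → … → k → j is a cycle.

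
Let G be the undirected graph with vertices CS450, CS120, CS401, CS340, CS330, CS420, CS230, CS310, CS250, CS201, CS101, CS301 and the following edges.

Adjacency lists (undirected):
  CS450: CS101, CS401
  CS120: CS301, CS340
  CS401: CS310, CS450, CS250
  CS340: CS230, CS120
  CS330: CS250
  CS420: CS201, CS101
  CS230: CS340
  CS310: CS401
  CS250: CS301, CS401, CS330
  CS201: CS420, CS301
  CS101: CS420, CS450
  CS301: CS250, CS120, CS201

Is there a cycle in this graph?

DFS, tracking each vertex's parent; an edge to a visited non-parent vertex closes a cycle.
Start from CS201:
visit CS201 (parent –)
  visit CS420 (parent CS201)
    CS420–CS201: parent, skip
    visit CS101 (parent CS420)
      CS101–CS420: parent, skip
      visit CS450 (parent CS101)
        CS450–CS101: parent, skip
        visit CS401 (parent CS450)
          visit CS310 (parent CS401)
            CS310–CS401: parent, skip
          CS401–CS450: parent, skip
          visit CS250 (parent CS401)
            visit CS301 (parent CS250)
              CS301–CS250: parent, skip
              visit CS120 (parent CS301)
                CS120–CS301: parent, skip
                visit CS340 (parent CS120)
                  visit CS230 (parent CS340)
                    CS230–CS340: parent, skip
                  CS340–CS120: parent, skip
              CS301–CS201: CS201 visited and ≠ parent → cycle
Cycle: CS201 – CS420 – CS101 – CS450 – CS401 – CS250 – CS301 – CS201.

Yes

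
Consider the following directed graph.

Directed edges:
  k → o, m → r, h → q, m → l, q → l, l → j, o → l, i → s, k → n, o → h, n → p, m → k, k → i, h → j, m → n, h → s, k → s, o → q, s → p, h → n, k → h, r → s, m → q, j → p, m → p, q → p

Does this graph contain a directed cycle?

No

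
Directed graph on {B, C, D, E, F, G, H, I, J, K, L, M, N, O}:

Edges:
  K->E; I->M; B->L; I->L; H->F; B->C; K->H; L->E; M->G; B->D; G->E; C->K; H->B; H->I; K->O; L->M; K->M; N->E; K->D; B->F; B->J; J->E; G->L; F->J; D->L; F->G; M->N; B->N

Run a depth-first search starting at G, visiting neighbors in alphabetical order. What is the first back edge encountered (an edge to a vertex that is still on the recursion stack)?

M→G

DFS from G (visiting neighbors in alphabetical order); mark gray on enter, black on exit:
G gray
  E gray
  E black
  L gray
    L→E: E black — skip
    M gray
      M→G: G is gray → back edge
First back edge: M → G.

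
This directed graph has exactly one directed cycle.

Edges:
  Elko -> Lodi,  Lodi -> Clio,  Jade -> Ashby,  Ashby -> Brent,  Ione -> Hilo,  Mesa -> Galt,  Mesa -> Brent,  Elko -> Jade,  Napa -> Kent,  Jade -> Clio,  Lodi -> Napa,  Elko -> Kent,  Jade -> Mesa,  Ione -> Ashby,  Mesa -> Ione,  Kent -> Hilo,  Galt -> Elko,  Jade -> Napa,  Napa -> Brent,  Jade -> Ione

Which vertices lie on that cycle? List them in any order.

DFS with gray/black marking from Elko:
Elko gray
  Lodi gray
    Clio gray
    Clio black
    Napa gray
      Brent gray
      Brent black
      Kent gray
        Hilo gray
        Hilo black
      Kent black
    Napa black
  Lodi black
  Jade gray
    Mesa gray
      Ione gray
        Ashby gray
          Ashby→Brent: Brent black — skip
        Ashby black
        Ione→Hilo: Hilo black — skip
      Ione black
      Galt gray
        Galt→Elko: Elko is gray → back edge
Back edge closes the cycle Elko → Jade → Mesa → Galt → Elko; its vertices are {Elko, Galt, Jade, Mesa}.

Elko, Galt, Jade, Mesa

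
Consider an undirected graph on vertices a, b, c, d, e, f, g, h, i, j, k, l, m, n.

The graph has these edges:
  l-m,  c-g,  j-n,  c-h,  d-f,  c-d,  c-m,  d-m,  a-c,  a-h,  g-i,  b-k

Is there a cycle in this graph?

Yes

DFS, tracking each vertex's parent; an edge to a visited non-parent vertex closes a cycle.
Start from g:
visit g (parent –)
  visit c (parent g)
    c–g: parent, skip
    visit m (parent c)
      visit l (parent m)
        l–m: parent, skip
      visit d (parent m)
        visit f (parent d)
          f–d: parent, skip
        d–c: c visited and ≠ parent → cycle
Cycle: c – m – d – c.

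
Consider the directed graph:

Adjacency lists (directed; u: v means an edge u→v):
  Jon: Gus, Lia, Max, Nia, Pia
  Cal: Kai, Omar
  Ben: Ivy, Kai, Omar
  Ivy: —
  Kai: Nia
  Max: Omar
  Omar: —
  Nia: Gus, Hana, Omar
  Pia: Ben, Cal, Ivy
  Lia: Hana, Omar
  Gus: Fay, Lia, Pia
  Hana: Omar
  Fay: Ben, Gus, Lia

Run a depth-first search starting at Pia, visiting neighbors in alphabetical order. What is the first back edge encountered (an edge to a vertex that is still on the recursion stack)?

DFS from Pia (visiting neighbors in alphabetical order); mark gray on enter, black on exit:
Pia gray
  Ben gray
    Ivy gray
    Ivy black
    Kai gray
      Nia gray
        Gus gray
          Fay gray
            Fay→Ben: Ben is gray → back edge
First back edge: Fay → Ben.

Fay->Ben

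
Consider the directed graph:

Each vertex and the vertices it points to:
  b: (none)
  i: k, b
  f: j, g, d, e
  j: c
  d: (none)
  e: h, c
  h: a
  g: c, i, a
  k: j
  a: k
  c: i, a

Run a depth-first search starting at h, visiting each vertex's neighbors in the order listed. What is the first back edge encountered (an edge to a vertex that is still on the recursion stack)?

DFS from h (visiting each vertex's neighbors in the order listed); mark gray on enter, black on exit:
h gray
  a gray
    k gray
      j gray
        c gray
          i gray
            i→k: k is gray → back edge
First back edge: i → k.

i->k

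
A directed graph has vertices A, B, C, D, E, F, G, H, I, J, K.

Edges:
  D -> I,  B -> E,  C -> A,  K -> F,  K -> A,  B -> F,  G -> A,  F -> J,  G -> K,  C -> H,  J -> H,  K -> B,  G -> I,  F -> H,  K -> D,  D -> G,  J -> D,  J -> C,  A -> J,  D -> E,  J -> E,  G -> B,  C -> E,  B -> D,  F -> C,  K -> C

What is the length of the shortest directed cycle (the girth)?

3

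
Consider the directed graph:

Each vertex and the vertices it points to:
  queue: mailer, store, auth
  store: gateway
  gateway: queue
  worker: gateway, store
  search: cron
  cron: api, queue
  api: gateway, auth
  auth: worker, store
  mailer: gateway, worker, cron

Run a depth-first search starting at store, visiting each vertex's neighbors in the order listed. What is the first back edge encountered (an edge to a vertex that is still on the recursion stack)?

DFS from store (visiting each vertex's neighbors in the order listed); mark gray on enter, black on exit:
store gray
  gateway gray
    queue gray
      mailer gray
        mailer→gateway: gateway is gray → back edge
First back edge: mailer → gateway.

mailer->gateway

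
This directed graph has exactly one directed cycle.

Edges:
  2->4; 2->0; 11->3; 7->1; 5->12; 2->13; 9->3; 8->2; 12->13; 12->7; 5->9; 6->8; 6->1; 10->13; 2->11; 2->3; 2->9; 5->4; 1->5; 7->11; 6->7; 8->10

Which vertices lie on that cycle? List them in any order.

1, 5, 7, 12

DFS with gray/black marking from 1:
1 gray
  5 gray
    4 gray
    4 black
    9 gray
      3 gray
      3 black
    9 black
    12 gray
      13 gray
      13 black
      7 gray
        11 gray
          11→3: 3 black — skip
        11 black
        7→1: 1 is gray → back edge
Back edge closes the cycle 1 → 5 → 12 → 7 → 1; its vertices are {1, 5, 7, 12}.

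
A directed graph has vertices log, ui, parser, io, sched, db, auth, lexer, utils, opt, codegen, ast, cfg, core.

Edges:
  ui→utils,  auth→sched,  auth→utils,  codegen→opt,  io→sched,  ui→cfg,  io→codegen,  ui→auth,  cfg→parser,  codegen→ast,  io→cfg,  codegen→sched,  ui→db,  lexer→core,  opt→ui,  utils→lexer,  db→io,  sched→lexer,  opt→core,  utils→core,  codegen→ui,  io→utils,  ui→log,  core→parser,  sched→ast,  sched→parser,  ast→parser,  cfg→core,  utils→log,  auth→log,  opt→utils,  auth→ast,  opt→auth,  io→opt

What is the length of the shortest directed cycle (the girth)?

4

For each vertex v, BFS finds the shortest path from v back to v.
The shortest such closed walk is codegen → ui → db → io → codegen, length 4.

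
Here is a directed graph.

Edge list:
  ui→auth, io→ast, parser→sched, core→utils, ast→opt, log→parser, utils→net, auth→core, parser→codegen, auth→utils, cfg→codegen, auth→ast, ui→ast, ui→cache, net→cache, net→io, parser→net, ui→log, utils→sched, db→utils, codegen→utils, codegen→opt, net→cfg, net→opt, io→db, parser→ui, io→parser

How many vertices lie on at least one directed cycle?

A vertex is on a directed cycle iff it belongs to a strongly connected component of size ≥ 2 (or has a self-loop).
The vertices on cycles are {db, io, ui, cfg, log, net, auth, core, utils, parser, codegen} — 11 in total.

11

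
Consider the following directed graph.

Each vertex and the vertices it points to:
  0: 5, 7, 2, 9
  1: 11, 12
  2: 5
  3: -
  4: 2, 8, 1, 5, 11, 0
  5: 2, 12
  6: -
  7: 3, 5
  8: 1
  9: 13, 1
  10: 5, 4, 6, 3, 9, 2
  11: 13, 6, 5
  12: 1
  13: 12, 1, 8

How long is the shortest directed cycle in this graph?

For each vertex v, BFS finds the shortest path from v back to v.
The shortest such closed walk is 5 → 2 → 5, length 2.

2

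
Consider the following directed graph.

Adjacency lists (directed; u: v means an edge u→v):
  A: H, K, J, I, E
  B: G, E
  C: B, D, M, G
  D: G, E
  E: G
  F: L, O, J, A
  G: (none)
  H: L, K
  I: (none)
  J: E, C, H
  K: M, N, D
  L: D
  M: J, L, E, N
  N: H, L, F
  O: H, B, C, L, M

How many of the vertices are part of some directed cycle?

A vertex is on a directed cycle iff it belongs to a strongly connected component of size ≥ 2 (or has a self-loop).
The vertices on cycles are {A, C, F, H, J, K, M, N, O} — 9 in total.

9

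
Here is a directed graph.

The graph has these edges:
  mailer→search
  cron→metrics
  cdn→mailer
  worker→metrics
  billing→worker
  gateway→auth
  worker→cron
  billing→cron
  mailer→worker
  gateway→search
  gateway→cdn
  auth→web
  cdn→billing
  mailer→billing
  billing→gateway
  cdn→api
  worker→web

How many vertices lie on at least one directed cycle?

4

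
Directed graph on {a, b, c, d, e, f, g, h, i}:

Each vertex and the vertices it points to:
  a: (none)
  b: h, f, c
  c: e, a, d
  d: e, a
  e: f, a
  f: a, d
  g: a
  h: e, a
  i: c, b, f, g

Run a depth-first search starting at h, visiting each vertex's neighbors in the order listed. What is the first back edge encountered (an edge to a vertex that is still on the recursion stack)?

d→e

DFS from h (visiting each vertex's neighbors in the order listed); mark gray on enter, black on exit:
h gray
  e gray
    f gray
      a gray
      a black
      d gray
        d→e: e is gray → back edge
First back edge: d → e.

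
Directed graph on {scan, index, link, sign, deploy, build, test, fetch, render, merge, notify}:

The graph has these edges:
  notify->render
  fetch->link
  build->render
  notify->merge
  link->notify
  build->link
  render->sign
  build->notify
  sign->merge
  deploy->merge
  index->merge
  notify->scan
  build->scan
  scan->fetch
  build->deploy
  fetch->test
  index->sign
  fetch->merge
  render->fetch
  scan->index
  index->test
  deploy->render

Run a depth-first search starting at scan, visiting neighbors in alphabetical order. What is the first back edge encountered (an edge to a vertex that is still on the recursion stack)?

render->fetch

DFS from scan (visiting neighbors in alphabetical order); mark gray on enter, black on exit:
scan gray
  fetch gray
    link gray
      notify gray
        merge gray
        merge black
        render gray
          render→fetch: fetch is gray → back edge
First back edge: render → fetch.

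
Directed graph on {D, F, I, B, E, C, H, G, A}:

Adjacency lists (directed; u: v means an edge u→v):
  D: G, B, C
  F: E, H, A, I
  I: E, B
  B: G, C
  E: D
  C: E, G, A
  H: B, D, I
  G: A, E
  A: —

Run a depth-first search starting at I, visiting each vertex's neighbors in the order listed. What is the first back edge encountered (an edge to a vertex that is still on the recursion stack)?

G->E

DFS from I (visiting each vertex's neighbors in the order listed); mark gray on enter, black on exit:
I gray
  E gray
    D gray
      G gray
        A gray
        A black
        G→E: E is gray → back edge
First back edge: G → E.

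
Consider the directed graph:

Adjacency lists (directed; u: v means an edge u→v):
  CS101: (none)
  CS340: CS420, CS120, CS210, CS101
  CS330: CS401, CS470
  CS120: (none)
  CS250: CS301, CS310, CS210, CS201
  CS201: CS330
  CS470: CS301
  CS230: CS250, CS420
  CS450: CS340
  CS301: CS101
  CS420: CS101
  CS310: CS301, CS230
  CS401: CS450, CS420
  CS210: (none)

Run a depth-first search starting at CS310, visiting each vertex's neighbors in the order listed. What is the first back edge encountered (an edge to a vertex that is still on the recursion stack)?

CS250->CS310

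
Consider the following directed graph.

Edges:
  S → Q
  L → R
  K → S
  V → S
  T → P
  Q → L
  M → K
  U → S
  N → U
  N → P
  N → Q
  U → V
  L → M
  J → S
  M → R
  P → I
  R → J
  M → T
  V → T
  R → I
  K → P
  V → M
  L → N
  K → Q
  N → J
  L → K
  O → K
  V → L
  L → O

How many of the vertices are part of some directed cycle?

11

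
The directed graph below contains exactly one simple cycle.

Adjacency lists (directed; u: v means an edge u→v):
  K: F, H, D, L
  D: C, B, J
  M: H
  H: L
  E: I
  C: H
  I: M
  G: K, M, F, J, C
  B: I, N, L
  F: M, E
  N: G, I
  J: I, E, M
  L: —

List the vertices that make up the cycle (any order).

B, D, G, K, N

DFS with gray/black marking from G:
G gray
  K gray
    F gray
      M gray
        H gray
          L gray
          L black
        H black
      M black
      E gray
        I gray
          I→M: M black — skip
        I black
      E black
    F black
    K→H: H black — skip
    D gray
      C gray
        C→H: H black — skip
      C black
      B gray
        B→I: I black — skip
        N gray
          N→G: G is gray → back edge
Back edge closes the cycle G → K → D → B → N → G; its vertices are {B, D, G, K, N}.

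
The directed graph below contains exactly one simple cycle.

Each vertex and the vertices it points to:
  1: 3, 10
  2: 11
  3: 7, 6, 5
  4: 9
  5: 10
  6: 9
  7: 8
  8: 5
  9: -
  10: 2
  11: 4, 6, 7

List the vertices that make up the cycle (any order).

DFS with gray/black marking from 10:
10 gray
  2 gray
    11 gray
      4 gray
        9 gray
        9 black
      4 black
      6 gray
        6→9: 9 black — skip
      6 black
      7 gray
        8 gray
          5 gray
            5→10: 10 is gray → back edge
Back edge closes the cycle 10 → 2 → 11 → 7 → 8 → 5 → 10; its vertices are {2, 5, 7, 8, 10, 11}.

2, 5, 7, 8, 10, 11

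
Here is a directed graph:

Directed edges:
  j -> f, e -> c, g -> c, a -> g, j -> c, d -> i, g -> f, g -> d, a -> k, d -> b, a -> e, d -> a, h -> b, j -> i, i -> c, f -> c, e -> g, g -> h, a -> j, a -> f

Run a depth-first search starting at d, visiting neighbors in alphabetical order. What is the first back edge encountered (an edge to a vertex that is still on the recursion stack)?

DFS from d (visiting neighbors in alphabetical order); mark gray on enter, black on exit:
d gray
  a gray
    e gray
      c gray
      c black
      g gray
        g→c: c black — skip
        g→d: d is gray → back edge
First back edge: g → d.

g->d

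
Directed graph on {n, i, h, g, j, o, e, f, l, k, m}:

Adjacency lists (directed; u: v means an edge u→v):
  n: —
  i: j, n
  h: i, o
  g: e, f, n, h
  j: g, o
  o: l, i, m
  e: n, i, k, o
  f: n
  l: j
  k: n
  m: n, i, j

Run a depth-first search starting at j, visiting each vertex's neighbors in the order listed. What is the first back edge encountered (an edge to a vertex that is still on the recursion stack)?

DFS from j (visiting each vertex's neighbors in the order listed); mark gray on enter, black on exit:
j gray
  g gray
    e gray
      n gray
      n black
      i gray
        i→j: j is gray → back edge
First back edge: i → j.

i→j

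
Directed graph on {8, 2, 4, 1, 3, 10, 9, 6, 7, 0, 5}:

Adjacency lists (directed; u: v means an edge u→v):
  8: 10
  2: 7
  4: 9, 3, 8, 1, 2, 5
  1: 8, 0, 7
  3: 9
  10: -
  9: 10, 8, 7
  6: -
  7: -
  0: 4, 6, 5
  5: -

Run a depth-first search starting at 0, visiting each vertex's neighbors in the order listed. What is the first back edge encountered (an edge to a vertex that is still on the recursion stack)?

DFS from 0 (visiting each vertex's neighbors in the order listed); mark gray on enter, black on exit:
0 gray
  4 gray
    9 gray
      10 gray
      10 black
      8 gray
        8→10: 10 black — skip
      8 black
      7 gray
      7 black
    9 black
    3 gray
      3→9: 9 black — skip
    3 black
    4→8: 8 black — skip
    1 gray
      1→8: 8 black — skip
      1→0: 0 is gray → back edge
First back edge: 1 → 0.

1→0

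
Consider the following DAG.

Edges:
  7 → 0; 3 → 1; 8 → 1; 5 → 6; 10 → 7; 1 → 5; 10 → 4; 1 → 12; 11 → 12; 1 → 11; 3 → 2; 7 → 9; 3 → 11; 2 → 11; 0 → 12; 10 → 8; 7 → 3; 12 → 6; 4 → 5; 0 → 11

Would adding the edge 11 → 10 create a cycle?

Adding 11→10 creates a cycle iff 10 can already reach 11.
Path from 10: 10 → 8 → 1 → 11.
So 10 → … → 11 → 10 is a cycle.

Yes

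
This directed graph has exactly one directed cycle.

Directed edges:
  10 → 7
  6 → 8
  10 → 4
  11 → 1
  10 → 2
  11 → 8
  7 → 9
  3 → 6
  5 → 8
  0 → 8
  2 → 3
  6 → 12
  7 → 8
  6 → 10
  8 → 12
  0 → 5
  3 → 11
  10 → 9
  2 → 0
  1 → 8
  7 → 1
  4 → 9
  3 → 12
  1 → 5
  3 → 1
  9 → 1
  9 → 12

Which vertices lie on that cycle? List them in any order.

DFS with gray/black marking from 10:
10 gray
  4 gray
    9 gray
      1 gray
        5 gray
          8 gray
            12 gray
            12 black
          8 black
        5 black
        1→8: 8 black — skip
      1 black
      9→12: 12 black — skip
    9 black
  4 black
  2 gray
    0 gray
      0→5: 5 black — skip
      0→8: 8 black — skip
    0 black
    3 gray
      11 gray
        11→8: 8 black — skip
        11→1: 1 black — skip
      11 black
      6 gray
        6→8: 8 black — skip
        6→10: 10 is gray → back edge
Back edge closes the cycle 10 → 2 → 3 → 6 → 10; its vertices are {2, 3, 6, 10}.

2, 3, 6, 10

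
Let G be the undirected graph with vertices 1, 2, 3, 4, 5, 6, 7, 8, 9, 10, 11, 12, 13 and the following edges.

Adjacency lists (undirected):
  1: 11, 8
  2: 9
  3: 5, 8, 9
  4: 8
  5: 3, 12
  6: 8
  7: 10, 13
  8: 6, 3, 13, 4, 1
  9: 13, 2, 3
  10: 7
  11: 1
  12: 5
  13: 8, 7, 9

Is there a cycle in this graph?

Yes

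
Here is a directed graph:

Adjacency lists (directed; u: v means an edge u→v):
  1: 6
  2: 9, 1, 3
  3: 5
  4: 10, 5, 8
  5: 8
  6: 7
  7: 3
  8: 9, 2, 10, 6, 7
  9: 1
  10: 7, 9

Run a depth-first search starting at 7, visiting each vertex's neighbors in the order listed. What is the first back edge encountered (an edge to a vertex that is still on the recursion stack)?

DFS from 7 (visiting each vertex's neighbors in the order listed); mark gray on enter, black on exit:
7 gray
  3 gray
    5 gray
      8 gray
        9 gray
          1 gray
            6 gray
              6→7: 7 is gray → back edge
First back edge: 6 → 7.

6→7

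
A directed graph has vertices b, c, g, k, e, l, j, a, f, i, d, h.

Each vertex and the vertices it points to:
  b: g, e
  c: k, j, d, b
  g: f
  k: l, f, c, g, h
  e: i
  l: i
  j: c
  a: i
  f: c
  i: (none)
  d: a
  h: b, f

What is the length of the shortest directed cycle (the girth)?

2

For each vertex v, BFS finds the shortest path from v back to v.
The shortest such closed walk is c → k → c, length 2.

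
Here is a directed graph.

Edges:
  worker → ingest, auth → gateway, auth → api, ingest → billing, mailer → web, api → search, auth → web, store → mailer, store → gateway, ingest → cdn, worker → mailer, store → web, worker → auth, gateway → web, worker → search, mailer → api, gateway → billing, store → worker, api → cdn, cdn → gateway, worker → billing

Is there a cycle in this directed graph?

No

DFS with white/gray/black marking, starting from search:
search gray
search black
mailer gray
  web gray
  web black
  api gray
    cdn gray
      gateway gray
        gateway→web: web black — skip
        billing gray
        billing black
      gateway black
    cdn black
    api→search: search black — skip
  api black
mailer black
auth gray
  auth→gateway: gateway black — skip
  auth→web: web black — skip
  auth→api: api black — skip
auth black
store gray
  store→gateway: gateway black — skip
  worker gray
    worker→search: search black — skip
    ingest gray
      ingest→billing: billing black — skip
      ingest→cdn: cdn black — skip
    ingest black
    worker→mailer: mailer black — skip
    worker→auth: auth black — skip
    worker→billing: billing black — skip
  worker black
  store→web: web black — skip
  store→mailer: mailer black — skip
store black
Every edge goes to a white or black vertex — no back edge, so the graph is acyclic.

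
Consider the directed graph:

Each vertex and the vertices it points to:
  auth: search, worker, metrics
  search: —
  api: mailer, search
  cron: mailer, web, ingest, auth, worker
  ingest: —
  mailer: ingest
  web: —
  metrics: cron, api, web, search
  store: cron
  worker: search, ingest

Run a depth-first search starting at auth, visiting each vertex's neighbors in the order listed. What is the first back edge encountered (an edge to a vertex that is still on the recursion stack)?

DFS from auth (visiting each vertex's neighbors in the order listed); mark gray on enter, black on exit:
auth gray
  search gray
  search black
  worker gray
    worker→search: search black — skip
    ingest gray
    ingest black
  worker black
  metrics gray
    cron gray
      mailer gray
        mailer→ingest: ingest black — skip
      mailer black
      web gray
      web black
      cron→ingest: ingest black — skip
      cron→auth: auth is gray → back edge
First back edge: cron → auth.

cron→auth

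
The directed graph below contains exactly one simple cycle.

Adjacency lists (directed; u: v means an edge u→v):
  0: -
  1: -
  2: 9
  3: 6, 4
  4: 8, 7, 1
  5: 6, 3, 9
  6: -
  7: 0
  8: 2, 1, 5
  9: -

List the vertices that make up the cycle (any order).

DFS with gray/black marking from 4:
4 gray
  8 gray
    2 gray
      9 gray
      9 black
    2 black
    1 gray
    1 black
    5 gray
      6 gray
      6 black
      3 gray
        3→6: 6 black — skip
        3→4: 4 is gray → back edge
Back edge closes the cycle 4 → 8 → 5 → 3 → 4; its vertices are {3, 4, 5, 8}.

3, 4, 5, 8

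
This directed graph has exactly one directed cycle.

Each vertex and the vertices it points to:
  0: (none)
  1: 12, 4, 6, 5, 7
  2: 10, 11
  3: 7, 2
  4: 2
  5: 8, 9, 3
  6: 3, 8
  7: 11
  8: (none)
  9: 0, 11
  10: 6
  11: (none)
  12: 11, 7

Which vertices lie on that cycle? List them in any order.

2, 3, 6, 10

DFS with gray/black marking from 6:
6 gray
  3 gray
    7 gray
      11 gray
      11 black
    7 black
    2 gray
      10 gray
        10→6: 6 is gray → back edge
Back edge closes the cycle 6 → 3 → 2 → 10 → 6; its vertices are {2, 3, 6, 10}.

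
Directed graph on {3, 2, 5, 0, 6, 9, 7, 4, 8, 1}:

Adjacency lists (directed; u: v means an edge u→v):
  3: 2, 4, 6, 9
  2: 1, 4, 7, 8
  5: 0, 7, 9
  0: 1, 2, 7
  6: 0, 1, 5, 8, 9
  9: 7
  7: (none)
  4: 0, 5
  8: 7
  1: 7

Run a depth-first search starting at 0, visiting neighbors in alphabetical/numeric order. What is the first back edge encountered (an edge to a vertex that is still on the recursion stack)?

4→0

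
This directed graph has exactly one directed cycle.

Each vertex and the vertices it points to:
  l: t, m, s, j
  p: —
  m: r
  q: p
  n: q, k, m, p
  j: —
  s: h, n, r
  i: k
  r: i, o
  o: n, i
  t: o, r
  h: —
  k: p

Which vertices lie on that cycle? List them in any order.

DFS with gray/black marking from m:
m gray
  r gray
    i gray
      k gray
        p gray
        p black
      k black
    i black
    o gray
      n gray
        q gray
          q→p: p black — skip
        q black
        n→k: k black — skip
        n→m: m is gray → back edge
Back edge closes the cycle m → r → o → n → m; its vertices are {m, n, o, r}.

m, n, o, r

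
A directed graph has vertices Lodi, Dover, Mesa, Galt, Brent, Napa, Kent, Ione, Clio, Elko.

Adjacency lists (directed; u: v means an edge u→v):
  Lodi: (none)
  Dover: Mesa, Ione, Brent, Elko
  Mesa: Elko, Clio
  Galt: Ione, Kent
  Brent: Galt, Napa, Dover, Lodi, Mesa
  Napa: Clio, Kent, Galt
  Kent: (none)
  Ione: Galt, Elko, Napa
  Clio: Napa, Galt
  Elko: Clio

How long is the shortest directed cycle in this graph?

For each vertex v, BFS finds the shortest path from v back to v.
The shortest such closed walk is Dover → Brent → Dover, length 2.

2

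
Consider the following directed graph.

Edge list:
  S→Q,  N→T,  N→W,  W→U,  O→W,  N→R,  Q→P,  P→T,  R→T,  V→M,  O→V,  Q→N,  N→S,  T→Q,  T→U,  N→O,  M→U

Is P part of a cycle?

Yes

P is on a cycle iff P can reach itself via ≥1 edge.
P → T → Q → P — yes.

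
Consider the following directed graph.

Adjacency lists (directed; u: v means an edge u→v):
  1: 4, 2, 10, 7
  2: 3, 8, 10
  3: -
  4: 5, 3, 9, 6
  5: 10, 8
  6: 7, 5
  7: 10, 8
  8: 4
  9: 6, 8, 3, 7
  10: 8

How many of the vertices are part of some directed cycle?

7

A vertex is on a directed cycle iff it belongs to a strongly connected component of size ≥ 2 (or has a self-loop).
The vertices on cycles are {4, 5, 6, 7, 8, 9, 10} — 7 in total.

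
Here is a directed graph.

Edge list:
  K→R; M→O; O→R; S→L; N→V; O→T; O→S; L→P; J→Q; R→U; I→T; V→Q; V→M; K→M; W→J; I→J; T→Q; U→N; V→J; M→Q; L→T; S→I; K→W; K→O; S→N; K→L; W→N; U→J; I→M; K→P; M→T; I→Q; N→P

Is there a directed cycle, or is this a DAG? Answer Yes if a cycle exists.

DFS with white/gray/black marking, starting from N:
N gray
  P gray
  P black
  V gray
    J gray
      Q gray
      Q black
    J black
    V→Q: Q black — skip
    M gray
      O gray
        S gray
          I gray
            T gray
              T→Q: Q black — skip
            T black
            I→M: M is gray → back edge
Back edge found, so a cycle exists: M → O → S → I → M.

Yes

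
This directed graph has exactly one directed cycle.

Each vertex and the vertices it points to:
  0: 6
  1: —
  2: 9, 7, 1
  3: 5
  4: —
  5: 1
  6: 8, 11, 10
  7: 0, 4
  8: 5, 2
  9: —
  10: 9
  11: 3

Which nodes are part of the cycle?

0, 2, 6, 7, 8

DFS with gray/black marking from 2:
2 gray
  9 gray
  9 black
  7 gray
    0 gray
      6 gray
        8 gray
          5 gray
            1 gray
            1 black
          5 black
          8→2: 2 is gray → back edge
Back edge closes the cycle 2 → 7 → 0 → 6 → 8 → 2; its vertices are {0, 2, 6, 7, 8}.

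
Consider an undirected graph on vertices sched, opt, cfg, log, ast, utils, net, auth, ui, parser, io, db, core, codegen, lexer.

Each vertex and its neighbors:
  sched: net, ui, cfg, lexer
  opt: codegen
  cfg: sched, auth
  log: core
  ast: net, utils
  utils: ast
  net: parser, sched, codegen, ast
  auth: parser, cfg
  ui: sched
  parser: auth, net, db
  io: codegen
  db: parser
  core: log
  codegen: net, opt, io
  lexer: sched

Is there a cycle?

DFS, tracking each vertex's parent; an edge to a visited non-parent vertex closes a cycle.
Start from ui:
visit ui (parent –)
  visit sched (parent ui)
    visit net (parent sched)
      visit parser (parent net)
        visit auth (parent parser)
          auth–parser: parent, skip
          visit cfg (parent auth)
            cfg–sched: sched visited and ≠ parent → cycle
Cycle: sched – net – parser – auth – cfg – sched.

Yes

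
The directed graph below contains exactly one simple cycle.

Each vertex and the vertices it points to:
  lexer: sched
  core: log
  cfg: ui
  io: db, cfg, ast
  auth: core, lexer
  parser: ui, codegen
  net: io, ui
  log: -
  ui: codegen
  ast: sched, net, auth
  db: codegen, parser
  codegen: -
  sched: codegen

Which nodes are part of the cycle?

io, ast, net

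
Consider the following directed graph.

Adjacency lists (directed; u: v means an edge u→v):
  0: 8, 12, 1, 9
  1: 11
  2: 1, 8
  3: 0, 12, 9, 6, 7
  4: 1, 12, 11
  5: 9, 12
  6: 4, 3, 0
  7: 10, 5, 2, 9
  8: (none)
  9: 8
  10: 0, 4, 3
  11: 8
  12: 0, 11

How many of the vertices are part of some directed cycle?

A vertex is on a directed cycle iff it belongs to a strongly connected component of size ≥ 2 (or has a self-loop).
The vertices on cycles are {0, 3, 6, 7, 10, 12} — 6 in total.

6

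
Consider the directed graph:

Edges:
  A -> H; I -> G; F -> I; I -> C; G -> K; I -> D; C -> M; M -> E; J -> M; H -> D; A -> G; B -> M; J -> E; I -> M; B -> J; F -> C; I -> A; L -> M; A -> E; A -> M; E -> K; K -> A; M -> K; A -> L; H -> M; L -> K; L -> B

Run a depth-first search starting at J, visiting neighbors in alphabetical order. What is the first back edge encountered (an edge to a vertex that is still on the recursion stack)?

A→E

DFS from J (visiting neighbors in alphabetical order); mark gray on enter, black on exit:
J gray
  E gray
    K gray
      A gray
        A→E: E is gray → back edge
First back edge: A → E.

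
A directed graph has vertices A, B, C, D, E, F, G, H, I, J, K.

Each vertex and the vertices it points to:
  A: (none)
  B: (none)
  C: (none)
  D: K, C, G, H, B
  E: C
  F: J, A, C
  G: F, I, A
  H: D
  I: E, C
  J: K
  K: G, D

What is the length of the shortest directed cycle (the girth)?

2

For each vertex v, BFS finds the shortest path from v back to v.
The shortest such closed walk is D → K → D, length 2.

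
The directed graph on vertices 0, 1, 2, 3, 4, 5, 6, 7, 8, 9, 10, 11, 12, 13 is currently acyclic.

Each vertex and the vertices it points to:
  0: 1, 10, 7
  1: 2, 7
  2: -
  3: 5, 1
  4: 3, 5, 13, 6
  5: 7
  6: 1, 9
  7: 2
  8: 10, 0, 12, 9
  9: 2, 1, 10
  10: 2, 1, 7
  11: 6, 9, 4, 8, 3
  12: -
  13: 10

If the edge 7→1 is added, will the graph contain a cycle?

Yes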